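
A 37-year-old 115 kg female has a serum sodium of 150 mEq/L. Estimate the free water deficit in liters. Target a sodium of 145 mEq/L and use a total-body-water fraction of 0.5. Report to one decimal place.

2.0 L

TBW = 0.5 · 115 = 57.5 L
Free water deficit = TBW · (Na/145 − 1)
= 57.5 · (150/145 − 1)
= 57.5 · 0.0345
= 1.98 L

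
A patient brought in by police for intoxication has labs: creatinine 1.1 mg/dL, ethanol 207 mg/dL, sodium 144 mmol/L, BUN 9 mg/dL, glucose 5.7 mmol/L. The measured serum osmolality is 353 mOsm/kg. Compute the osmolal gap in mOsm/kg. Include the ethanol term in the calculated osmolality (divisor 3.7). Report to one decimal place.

Calculated osmolality = 2·Na + glucose + BUN/2.8 + ethanol/3.7
= 2·144 + 5.7 + 9/2.8 + 207/3.7
= 288 + 5.70 + 3.21 + 55.95
= 352.86 mOsm/kg ≈ 352.9 mOsm/kg
Osmolar gap = measured − calculated = 353 − 352.9 = 0.1 mOsm/kg

0.1 mOsm/kg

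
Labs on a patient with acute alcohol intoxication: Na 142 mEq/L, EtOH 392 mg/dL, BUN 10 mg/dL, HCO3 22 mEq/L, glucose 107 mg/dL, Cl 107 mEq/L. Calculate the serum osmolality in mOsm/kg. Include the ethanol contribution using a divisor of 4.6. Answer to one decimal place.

Calculated osmolality = 2·Na + glucose/18 + BUN/2.8 + ethanol/4.6
= 2·142 + 107/18 + 10/2.8 + 392/4.6
= 284 + 5.94 + 3.57 + 85.22
= 378.73 mOsm/kg

378.7 mOsm/kg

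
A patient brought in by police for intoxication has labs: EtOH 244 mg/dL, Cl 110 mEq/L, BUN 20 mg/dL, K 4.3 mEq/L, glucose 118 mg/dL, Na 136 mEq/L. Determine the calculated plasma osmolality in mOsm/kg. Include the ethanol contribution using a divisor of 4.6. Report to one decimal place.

338.7 mOsm/kg

Calculated osmolality = 2·Na + glucose/18 + BUN/2.8 + ethanol/4.6
= 2·136 + 118/18 + 20/2.8 + 244/4.6
= 272 + 6.56 + 7.14 + 53.04
= 338.74 mOsm/kg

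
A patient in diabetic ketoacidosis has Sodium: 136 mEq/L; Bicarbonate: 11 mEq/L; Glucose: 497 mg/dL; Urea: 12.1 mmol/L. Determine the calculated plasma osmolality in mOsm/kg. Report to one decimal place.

Calculated osmolality = 2·Na + glucose/18 + urea
= 2·136 + 497/18 + 12.1
= 272 + 27.61 + 12.10
= 311.71 mOsm/kg

311.7 mOsm/kg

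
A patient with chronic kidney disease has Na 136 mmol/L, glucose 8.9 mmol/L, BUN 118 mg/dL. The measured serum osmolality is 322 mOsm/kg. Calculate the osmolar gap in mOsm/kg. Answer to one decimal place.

Calculated osmolality = 2·Na + glucose + BUN/2.8
= 2·136 + 8.9 + 118/2.8
= 272 + 8.90 + 42.14
= 323.04 mOsm/kg ≈ 323.0 mOsm/kg
Osmolar gap = measured − calculated = 322 − 323.0 = -1.0 mOsm/kg

-1.0 mOsm/kg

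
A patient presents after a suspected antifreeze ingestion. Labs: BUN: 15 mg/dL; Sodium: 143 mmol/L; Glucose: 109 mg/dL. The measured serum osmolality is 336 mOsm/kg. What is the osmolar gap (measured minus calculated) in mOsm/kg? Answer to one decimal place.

Calculated osmolality = 2·Na + glucose/18 + BUN/2.8
= 2·143 + 109/18 + 15/2.8
= 286 + 6.06 + 5.36
= 297.42 mOsm/kg ≈ 297.4 mOsm/kg
Osmolar gap = measured − calculated = 336 − 297.4 = 38.6 mOsm/kg

38.6 mOsm/kg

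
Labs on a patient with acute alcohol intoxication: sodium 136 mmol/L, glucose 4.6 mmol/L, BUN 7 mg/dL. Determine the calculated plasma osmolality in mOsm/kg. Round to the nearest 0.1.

279.1 mOsm/kg

Calculated osmolality = 2·Na + glucose + BUN/2.8
= 2·136 + 4.6 + 7/2.8
= 272 + 4.60 + 2.50
= 279.1 mOsm/kg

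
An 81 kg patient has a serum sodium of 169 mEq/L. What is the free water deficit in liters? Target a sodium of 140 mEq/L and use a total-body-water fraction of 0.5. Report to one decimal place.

8.4 L

TBW = 0.5 · 81 = 40.5 L
Free water deficit = TBW · (Na/140 − 1)
= 40.5 · (169/140 − 1)
= 40.5 · 0.2071
= 8.39 L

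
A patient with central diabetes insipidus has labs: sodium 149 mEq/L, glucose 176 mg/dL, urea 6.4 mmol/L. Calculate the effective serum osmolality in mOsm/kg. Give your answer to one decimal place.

307.8 mOsm/kg

Effective osmolality excludes urea (freely permeant across cell membranes):
2·Na + glucose/18
= 2·149 + 176/18
= 298 + 9.78
= 307.78 mOsm/kg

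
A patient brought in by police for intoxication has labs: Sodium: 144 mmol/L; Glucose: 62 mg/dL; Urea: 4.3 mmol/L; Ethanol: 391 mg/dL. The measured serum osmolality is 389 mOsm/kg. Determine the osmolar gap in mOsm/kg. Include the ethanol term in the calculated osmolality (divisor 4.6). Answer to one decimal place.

Calculated osmolality = 2·Na + glucose/18 + urea + ethanol/4.6
= 2·144 + 62/18 + 4.3 + 391/4.6
= 288 + 3.44 + 4.30 + 85
= 380.74 mOsm/kg ≈ 380.7 mOsm/kg
Osmolar gap = measured − calculated = 389 − 380.7 = 8.3 mOsm/kg

8.3 mOsm/kg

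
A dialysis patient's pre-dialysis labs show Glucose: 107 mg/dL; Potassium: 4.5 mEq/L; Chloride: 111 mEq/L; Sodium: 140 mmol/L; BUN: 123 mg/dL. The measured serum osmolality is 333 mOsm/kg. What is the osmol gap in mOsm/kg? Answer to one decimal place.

3.1 mOsm/kg

Calculated osmolality = 2·Na + glucose/18 + BUN/2.8
= 2·140 + 107/18 + 123/2.8
= 280 + 5.94 + 43.93
= 329.87 mOsm/kg ≈ 329.9 mOsm/kg
Osmolar gap = measured − calculated = 333 − 329.9 = 3.1 mOsm/kg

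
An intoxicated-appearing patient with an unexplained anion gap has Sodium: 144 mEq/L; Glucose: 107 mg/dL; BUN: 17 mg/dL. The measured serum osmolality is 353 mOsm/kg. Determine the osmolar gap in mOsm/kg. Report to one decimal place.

53.0 mOsm/kg

Calculated osmolality = 2·Na + glucose/18 + BUN/2.8
= 2·144 + 107/18 + 17/2.8
= 288 + 5.94 + 6.07
= 300.01 mOsm/kg ≈ 300.0 mOsm/kg
Osmolar gap = measured − calculated = 353 − 300.0 = 53.0 mOsm/kg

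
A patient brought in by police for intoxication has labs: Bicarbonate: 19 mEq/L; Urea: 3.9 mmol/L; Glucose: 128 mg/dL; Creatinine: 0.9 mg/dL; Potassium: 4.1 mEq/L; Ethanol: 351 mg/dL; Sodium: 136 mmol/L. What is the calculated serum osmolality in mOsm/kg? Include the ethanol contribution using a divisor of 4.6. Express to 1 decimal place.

359.3 mOsm/kg

Calculated osmolality = 2·Na + glucose/18 + urea + ethanol/4.6
= 2·136 + 128/18 + 3.9 + 351/4.6
= 272 + 7.11 + 3.90 + 76.30
= 359.31 mOsm/kg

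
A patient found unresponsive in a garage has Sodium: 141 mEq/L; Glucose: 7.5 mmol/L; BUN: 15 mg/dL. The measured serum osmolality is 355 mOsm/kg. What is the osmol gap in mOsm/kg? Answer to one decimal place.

Calculated osmolality = 2·Na + glucose + BUN/2.8
= 2·141 + 7.5 + 15/2.8
= 282 + 7.50 + 5.36
= 294.86 mOsm/kg ≈ 294.9 mOsm/kg
Osmolar gap = measured − calculated = 355 − 294.9 = 60.1 mOsm/kg

60.1 mOsm/kg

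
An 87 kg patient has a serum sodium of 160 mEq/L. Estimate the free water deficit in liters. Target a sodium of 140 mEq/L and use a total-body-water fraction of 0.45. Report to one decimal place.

TBW = 0.45 · 87 = 39.15 L
Free water deficit = TBW · (Na/140 − 1)
= 39.15 · (160/140 − 1)
= 39.15 · 0.1429
= 5.59 L

5.6 L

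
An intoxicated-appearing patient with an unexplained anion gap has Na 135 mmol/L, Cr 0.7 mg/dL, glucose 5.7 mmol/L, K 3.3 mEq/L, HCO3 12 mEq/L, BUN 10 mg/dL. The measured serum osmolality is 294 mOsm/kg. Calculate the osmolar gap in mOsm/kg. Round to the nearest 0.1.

14.7 mOsm/kg

Calculated osmolality = 2·Na + glucose + BUN/2.8
= 2·135 + 5.7 + 10/2.8
= 270 + 5.70 + 3.57
= 279.27 mOsm/kg ≈ 279.3 mOsm/kg
Osmolar gap = measured − calculated = 294 − 279.3 = 14.7 mOsm/kg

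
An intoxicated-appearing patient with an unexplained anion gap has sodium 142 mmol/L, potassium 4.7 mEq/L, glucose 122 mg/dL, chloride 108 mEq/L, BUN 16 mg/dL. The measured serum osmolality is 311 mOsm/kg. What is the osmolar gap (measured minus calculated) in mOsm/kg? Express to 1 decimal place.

Calculated osmolality = 2·Na + glucose/18 + BUN/2.8
= 2·142 + 122/18 + 16/2.8
= 284 + 6.78 + 5.71
= 296.49 mOsm/kg ≈ 296.5 mOsm/kg
Osmolar gap = measured − calculated = 311 − 296.5 = 14.5 mOsm/kg

14.5 mOsm/kg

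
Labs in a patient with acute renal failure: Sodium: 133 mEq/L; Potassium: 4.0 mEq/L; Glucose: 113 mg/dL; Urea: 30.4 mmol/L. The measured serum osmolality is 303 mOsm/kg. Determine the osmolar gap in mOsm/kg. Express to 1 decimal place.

Calculated osmolality = 2·Na + glucose/18 + urea
= 2·133 + 113/18 + 30.4
= 266 + 6.28 + 30.40
= 302.68 mOsm/kg ≈ 302.7 mOsm/kg
Osmolar gap = measured − calculated = 303 − 302.7 = 0.3 mOsm/kg

0.3 mOsm/kg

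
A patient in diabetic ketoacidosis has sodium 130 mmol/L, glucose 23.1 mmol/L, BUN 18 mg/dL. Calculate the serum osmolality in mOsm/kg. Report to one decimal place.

Calculated osmolality = 2·Na + glucose + BUN/2.8
= 2·130 + 23.1 + 18/2.8
= 260 + 23.10 + 6.43
= 289.53 mOsm/kg

289.5 mOsm/kg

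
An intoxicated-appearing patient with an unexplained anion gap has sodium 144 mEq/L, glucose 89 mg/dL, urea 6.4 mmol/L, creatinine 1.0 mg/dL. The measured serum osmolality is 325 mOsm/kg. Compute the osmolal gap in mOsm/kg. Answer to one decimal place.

25.7 mOsm/kg

Calculated osmolality = 2·Na + glucose/18 + urea
= 2·144 + 89/18 + 6.4
= 288 + 4.94 + 6.40
= 299.34 mOsm/kg ≈ 299.3 mOsm/kg
Osmolar gap = measured − calculated = 325 − 299.3 = 25.7 mOsm/kg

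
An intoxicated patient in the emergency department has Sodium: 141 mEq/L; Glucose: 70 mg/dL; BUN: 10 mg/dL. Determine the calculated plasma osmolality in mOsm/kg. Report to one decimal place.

Calculated osmolality = 2·Na + glucose/18 + BUN/2.8
= 2·141 + 70/18 + 10/2.8
= 282 + 3.89 + 3.57
= 289.46 mOsm/kg

289.5 mOsm/kg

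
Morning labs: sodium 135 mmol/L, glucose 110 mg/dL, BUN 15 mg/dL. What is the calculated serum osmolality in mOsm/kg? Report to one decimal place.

Calculated osmolality = 2·Na + glucose/18 + BUN/2.8
= 2·135 + 110/18 + 15/2.8
= 270 + 6.11 + 5.36
= 281.47 mOsm/kg

281.5 mOsm/kg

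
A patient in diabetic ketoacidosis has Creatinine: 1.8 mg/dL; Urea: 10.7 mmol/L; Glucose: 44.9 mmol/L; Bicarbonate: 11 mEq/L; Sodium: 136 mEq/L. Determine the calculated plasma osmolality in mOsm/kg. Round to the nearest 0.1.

Calculated osmolality = 2·Na + glucose + urea
= 2·136 + 44.9 + 10.7
= 272 + 44.90 + 10.70
= 327.6 mOsm/kg

327.6 mOsm/kg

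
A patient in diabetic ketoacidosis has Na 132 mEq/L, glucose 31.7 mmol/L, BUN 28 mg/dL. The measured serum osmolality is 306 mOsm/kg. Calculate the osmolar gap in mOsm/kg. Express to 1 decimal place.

Calculated osmolality = 2·Na + glucose + BUN/2.8
= 2·132 + 31.7 + 28/2.8
= 264 + 31.70 + 10
= 305.7 mOsm/kg ≈ 305.7 mOsm/kg
Osmolar gap = measured − calculated = 306 − 305.7 = 0.3 mOsm/kg

0.3 mOsm/kg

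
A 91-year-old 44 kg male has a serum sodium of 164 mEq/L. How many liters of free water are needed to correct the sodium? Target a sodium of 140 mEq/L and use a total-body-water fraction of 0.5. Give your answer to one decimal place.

3.8 L

TBW = 0.5 · 44 = 22 L
Free water deficit = TBW · (Na/140 − 1)
= 22 · (164/140 − 1)
= 22 · 0.1714
= 3.77 L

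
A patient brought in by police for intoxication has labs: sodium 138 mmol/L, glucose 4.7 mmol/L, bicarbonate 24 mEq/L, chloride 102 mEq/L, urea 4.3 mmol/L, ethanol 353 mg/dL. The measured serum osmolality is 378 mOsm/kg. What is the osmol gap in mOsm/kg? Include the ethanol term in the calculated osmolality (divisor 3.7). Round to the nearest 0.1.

Calculated osmolality = 2·Na + glucose + urea + ethanol/3.7
= 2·138 + 4.7 + 4.3 + 353/3.7
= 276 + 4.70 + 4.30 + 95.41
= 380.41 mOsm/kg ≈ 380.4 mOsm/kg
Osmolar gap = measured − calculated = 378 − 380.4 = -2.4 mOsm/kg

-2.4 mOsm/kg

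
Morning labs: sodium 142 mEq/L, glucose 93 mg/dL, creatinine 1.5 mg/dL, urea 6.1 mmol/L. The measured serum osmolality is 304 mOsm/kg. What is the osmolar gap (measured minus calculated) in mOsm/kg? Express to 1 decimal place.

8.7 mOsm/kg

Calculated osmolality = 2·Na + glucose/18 + urea
= 2·142 + 93/18 + 6.1
= 284 + 5.17 + 6.10
= 295.27 mOsm/kg ≈ 295.3 mOsm/kg
Osmolar gap = measured − calculated = 304 − 295.3 = 8.7 mOsm/kg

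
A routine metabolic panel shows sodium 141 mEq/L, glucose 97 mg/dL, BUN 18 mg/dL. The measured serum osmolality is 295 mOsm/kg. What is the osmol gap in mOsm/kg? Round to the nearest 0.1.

1.2 mOsm/kg

Calculated osmolality = 2·Na + glucose/18 + BUN/2.8
= 2·141 + 97/18 + 18/2.8
= 282 + 5.39 + 6.43
= 293.82 mOsm/kg ≈ 293.8 mOsm/kg
Osmolar gap = measured − calculated = 295 − 293.8 = 1.2 mOsm/kg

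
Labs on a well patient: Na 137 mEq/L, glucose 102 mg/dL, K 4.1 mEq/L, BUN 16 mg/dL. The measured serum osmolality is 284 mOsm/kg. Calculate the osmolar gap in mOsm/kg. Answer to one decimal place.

-1.4 mOsm/kg

Calculated osmolality = 2·Na + glucose/18 + BUN/2.8
= 2·137 + 102/18 + 16/2.8
= 274 + 5.67 + 5.71
= 285.38 mOsm/kg ≈ 285.4 mOsm/kg
Osmolar gap = measured − calculated = 284 − 285.4 = -1.4 mOsm/kg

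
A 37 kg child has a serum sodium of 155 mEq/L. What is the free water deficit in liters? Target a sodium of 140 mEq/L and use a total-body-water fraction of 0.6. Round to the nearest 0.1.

TBW = 0.6 · 37 = 22.2 L
Free water deficit = TBW · (Na/140 − 1)
= 22.2 · (155/140 − 1)
= 22.2 · 0.1071
= 2.38 L

2.4 L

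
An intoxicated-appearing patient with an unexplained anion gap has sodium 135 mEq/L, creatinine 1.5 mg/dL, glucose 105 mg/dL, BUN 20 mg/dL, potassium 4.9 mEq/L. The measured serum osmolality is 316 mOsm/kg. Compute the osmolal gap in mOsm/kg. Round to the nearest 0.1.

33.0 mOsm/kg

Calculated osmolality = 2·Na + glucose/18 + BUN/2.8
= 2·135 + 105/18 + 20/2.8
= 270 + 5.83 + 7.14
= 282.97 mOsm/kg ≈ 283.0 mOsm/kg
Osmolar gap = measured − calculated = 316 − 283.0 = 33.0 mOsm/kg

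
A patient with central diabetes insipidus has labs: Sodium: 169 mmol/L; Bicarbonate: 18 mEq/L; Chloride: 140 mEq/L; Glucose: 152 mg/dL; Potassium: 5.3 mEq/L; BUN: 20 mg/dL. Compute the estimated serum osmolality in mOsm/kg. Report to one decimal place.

Calculated osmolality = 2·Na + glucose/18 + BUN/2.8
= 2·169 + 152/18 + 20/2.8
= 338 + 8.44 + 7.14
= 353.58 mOsm/kg

353.6 mOsm/kg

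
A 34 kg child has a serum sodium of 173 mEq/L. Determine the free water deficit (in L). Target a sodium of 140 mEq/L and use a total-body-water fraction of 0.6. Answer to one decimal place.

4.8 L

TBW = 0.6 · 34 = 20.4 L
Free water deficit = TBW · (Na/140 − 1)
= 20.4 · (173/140 − 1)
= 20.4 · 0.2357
= 4.81 L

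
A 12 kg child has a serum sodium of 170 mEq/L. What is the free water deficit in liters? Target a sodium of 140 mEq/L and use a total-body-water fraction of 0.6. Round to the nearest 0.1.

1.5 L

TBW = 0.6 · 12 = 7.2 L
Free water deficit = TBW · (Na/140 − 1)
= 7.2 · (170/140 − 1)
= 7.2 · 0.2143
= 1.54 L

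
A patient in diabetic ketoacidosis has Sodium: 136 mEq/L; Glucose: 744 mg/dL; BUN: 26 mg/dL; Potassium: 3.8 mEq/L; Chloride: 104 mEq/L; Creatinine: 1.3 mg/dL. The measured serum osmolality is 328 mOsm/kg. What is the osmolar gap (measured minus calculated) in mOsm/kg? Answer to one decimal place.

5.4 mOsm/kg

Calculated osmolality = 2·Na + glucose/18 + BUN/2.8
= 2·136 + 744/18 + 26/2.8
= 272 + 41.33 + 9.29
= 322.62 mOsm/kg ≈ 322.6 mOsm/kg
Osmolar gap = measured − calculated = 328 − 322.6 = 5.4 mOsm/kg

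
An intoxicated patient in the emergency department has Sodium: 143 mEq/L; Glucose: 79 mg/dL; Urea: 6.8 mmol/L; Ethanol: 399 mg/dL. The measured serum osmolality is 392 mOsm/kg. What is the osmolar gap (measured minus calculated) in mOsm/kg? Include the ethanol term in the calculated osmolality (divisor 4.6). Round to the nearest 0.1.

Calculated osmolality = 2·Na + glucose/18 + urea + ethanol/4.6
= 2·143 + 79/18 + 6.8 + 399/4.6
= 286 + 4.39 + 6.80 + 86.74
= 383.93 mOsm/kg ≈ 383.9 mOsm/kg
Osmolar gap = measured − calculated = 392 − 383.9 = 8.1 mOsm/kg

8.1 mOsm/kg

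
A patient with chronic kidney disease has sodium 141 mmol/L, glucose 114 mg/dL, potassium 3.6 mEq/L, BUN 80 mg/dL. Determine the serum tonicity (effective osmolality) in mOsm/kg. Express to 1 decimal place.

Effective osmolality excludes urea (freely permeant across cell membranes):
2·Na + glucose/18
= 2·141 + 114/18
= 282 + 6.33
= 288.33 mOsm/kg

288.3 mOsm/kg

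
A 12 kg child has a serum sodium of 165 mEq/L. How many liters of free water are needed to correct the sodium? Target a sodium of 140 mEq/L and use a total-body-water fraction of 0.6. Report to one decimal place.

TBW = 0.6 · 12 = 7.2 L
Free water deficit = TBW · (Na/140 − 1)
= 7.2 · (165/140 − 1)
= 7.2 · 0.1786
= 1.29 L

1.3 L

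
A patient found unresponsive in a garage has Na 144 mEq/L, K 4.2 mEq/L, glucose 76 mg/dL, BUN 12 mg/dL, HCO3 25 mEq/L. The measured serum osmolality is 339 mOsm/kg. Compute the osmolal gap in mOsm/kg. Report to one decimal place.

Calculated osmolality = 2·Na + glucose/18 + BUN/2.8
= 2·144 + 76/18 + 12/2.8
= 288 + 4.22 + 4.29
= 296.51 mOsm/kg ≈ 296.5 mOsm/kg
Osmolar gap = measured − calculated = 339 − 296.5 = 42.5 mOsm/kg

42.5 mOsm/kg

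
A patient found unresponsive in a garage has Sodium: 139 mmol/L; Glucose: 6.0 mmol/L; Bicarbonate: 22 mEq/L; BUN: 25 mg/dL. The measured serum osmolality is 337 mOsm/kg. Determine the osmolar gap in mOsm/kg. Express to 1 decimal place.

Calculated osmolality = 2·Na + glucose + BUN/2.8
= 2·139 + 6 + 25/2.8
= 278 + 6 + 8.93
= 292.93 mOsm/kg ≈ 292.9 mOsm/kg
Osmolar gap = measured − calculated = 337 − 292.9 = 44.1 mOsm/kg

44.1 mOsm/kg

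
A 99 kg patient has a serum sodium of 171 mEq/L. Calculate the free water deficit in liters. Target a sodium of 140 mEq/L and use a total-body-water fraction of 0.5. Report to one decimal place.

TBW = 0.5 · 99 = 49.5 L
Free water deficit = TBW · (Na/140 − 1)
= 49.5 · (171/140 − 1)
= 49.5 · 0.2214
= 10.96 L

11.0 L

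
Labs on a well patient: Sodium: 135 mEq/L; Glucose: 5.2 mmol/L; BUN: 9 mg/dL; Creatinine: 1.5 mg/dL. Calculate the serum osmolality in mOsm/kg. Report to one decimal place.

278.4 mOsm/kg

Calculated osmolality = 2·Na + glucose + BUN/2.8
= 2·135 + 5.2 + 9/2.8
= 270 + 5.20 + 3.21
= 278.41 mOsm/kg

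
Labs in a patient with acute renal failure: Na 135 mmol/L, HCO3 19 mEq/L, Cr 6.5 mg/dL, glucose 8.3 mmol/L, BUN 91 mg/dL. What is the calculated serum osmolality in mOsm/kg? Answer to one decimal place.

Calculated osmolality = 2·Na + glucose + BUN/2.8
= 2·135 + 8.3 + 91/2.8
= 270 + 8.30 + 32.50
= 310.8 mOsm/kg

310.8 mOsm/kg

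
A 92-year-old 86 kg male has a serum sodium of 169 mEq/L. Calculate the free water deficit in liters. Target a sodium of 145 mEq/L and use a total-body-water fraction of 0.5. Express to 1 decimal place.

TBW = 0.5 · 86 = 43 L
Free water deficit = TBW · (Na/145 − 1)
= 43 · (169/145 − 1)
= 43 · 0.1655
= 7.12 L

7.1 L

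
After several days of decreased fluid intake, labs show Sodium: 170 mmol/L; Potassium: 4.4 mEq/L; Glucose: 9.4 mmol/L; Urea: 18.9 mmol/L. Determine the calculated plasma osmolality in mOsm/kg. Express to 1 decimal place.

Calculated osmolality = 2·Na + glucose + urea
= 2·170 + 9.4 + 18.9
= 340 + 9.40 + 18.90
= 368.3 mOsm/kg

368.3 mOsm/kg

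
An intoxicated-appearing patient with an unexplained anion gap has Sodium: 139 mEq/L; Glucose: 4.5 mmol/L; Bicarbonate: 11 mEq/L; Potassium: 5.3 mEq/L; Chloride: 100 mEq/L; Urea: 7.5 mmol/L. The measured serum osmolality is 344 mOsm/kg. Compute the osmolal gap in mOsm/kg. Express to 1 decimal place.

54.0 mOsm/kg

Calculated osmolality = 2·Na + glucose + urea
= 2·139 + 4.5 + 7.5
= 278 + 4.50 + 7.50
= 290 mOsm/kg ≈ 290.0 mOsm/kg
Osmolar gap = measured − calculated = 344 − 290.0 = 54.0 mOsm/kg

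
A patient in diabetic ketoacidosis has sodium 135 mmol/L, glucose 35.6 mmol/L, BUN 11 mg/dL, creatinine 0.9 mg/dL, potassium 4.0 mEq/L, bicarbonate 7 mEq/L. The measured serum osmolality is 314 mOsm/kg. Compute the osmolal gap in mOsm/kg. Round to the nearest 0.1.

Calculated osmolality = 2·Na + glucose + BUN/2.8
= 2·135 + 35.6 + 11/2.8
= 270 + 35.60 + 3.93
= 309.53 mOsm/kg ≈ 309.5 mOsm/kg
Osmolar gap = measured − calculated = 314 − 309.5 = 4.5 mOsm/kg

4.5 mOsm/kg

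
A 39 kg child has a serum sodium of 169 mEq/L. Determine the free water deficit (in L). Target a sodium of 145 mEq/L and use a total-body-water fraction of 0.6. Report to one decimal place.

TBW = 0.6 · 39 = 23.4 L
Free water deficit = TBW · (Na/145 − 1)
= 23.4 · (169/145 − 1)
= 23.4 · 0.1655
= 3.87 L

3.9 L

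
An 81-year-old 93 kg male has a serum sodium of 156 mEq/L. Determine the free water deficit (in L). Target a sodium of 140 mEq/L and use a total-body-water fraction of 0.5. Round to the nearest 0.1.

TBW = 0.5 · 93 = 46.5 L
Free water deficit = TBW · (Na/140 − 1)
= 46.5 · (156/140 − 1)
= 46.5 · 0.1143
= 5.31 L

5.3 L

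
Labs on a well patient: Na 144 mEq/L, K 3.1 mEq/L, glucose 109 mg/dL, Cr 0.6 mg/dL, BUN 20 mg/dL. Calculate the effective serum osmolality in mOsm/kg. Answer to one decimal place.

Effective osmolality excludes urea (freely permeant across cell membranes):
2·Na + glucose/18
= 2·144 + 109/18
= 288 + 6.06
= 294.06 mOsm/kg

294.1 mOsm/kg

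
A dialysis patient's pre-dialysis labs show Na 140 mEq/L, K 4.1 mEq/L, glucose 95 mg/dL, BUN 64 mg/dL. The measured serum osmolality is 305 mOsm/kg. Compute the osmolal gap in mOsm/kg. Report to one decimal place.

Calculated osmolality = 2·Na + glucose/18 + BUN/2.8
= 2·140 + 95/18 + 64/2.8
= 280 + 5.28 + 22.86
= 308.14 mOsm/kg ≈ 308.1 mOsm/kg
Osmolar gap = measured − calculated = 305 − 308.1 = -3.1 mOsm/kg

-3.1 mOsm/kg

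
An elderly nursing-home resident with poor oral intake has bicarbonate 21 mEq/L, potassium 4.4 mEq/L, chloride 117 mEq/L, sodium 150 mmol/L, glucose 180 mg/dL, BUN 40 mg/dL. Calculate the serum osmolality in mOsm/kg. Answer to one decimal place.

Calculated osmolality = 2·Na + glucose/18 + BUN/2.8
= 2·150 + 180/18 + 40/2.8
= 300 + 10 + 14.29
= 324.29 mOsm/kg

324.3 mOsm/kg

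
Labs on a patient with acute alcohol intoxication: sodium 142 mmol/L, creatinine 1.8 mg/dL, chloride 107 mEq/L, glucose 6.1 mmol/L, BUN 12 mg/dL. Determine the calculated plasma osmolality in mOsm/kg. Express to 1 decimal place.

294.4 mOsm/kg

Calculated osmolality = 2·Na + glucose + BUN/2.8
= 2·142 + 6.1 + 12/2.8
= 284 + 6.10 + 4.29
= 294.39 mOsm/kg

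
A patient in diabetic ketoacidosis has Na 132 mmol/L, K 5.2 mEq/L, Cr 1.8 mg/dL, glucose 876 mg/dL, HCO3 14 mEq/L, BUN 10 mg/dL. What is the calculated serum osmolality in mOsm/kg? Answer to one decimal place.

Calculated osmolality = 2·Na + glucose/18 + BUN/2.8
= 2·132 + 876/18 + 10/2.8
= 264 + 48.67 + 3.57
= 316.24 mOsm/kg

316.2 mOsm/kg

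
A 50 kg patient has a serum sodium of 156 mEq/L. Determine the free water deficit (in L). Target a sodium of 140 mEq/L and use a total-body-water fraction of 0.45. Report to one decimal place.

2.6 L

TBW = 0.45 · 50 = 22.5 L
Free water deficit = TBW · (Na/140 − 1)
= 22.5 · (156/140 − 1)
= 22.5 · 0.1143
= 2.57 L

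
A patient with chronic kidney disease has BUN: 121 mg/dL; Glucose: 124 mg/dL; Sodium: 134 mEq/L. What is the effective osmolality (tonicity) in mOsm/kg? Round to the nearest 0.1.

274.9 mOsm/kg

Effective osmolality excludes urea (freely permeant across cell membranes):
2·Na + glucose/18
= 2·134 + 124/18
= 268 + 6.89
= 274.89 mOsm/kg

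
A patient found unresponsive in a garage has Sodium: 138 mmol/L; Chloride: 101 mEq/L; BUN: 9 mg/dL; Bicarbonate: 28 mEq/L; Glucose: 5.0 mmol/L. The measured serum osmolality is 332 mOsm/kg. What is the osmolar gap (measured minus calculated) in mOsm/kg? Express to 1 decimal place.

Calculated osmolality = 2·Na + glucose + BUN/2.8
= 2·138 + 5 + 9/2.8
= 276 + 5 + 3.21
= 284.21 mOsm/kg ≈ 284.2 mOsm/kg
Osmolar gap = measured − calculated = 332 − 284.2 = 47.8 mOsm/kg

47.8 mOsm/kg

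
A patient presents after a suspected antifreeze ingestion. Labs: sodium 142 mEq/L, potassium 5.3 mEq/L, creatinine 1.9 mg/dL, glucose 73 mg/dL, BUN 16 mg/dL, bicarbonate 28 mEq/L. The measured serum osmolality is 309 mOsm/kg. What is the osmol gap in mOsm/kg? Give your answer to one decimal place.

15.2 mOsm/kg

Calculated osmolality = 2·Na + glucose/18 + BUN/2.8
= 2·142 + 73/18 + 16/2.8
= 284 + 4.06 + 5.71
= 293.77 mOsm/kg ≈ 293.8 mOsm/kg
Osmolar gap = measured − calculated = 309 − 293.8 = 15.2 mOsm/kg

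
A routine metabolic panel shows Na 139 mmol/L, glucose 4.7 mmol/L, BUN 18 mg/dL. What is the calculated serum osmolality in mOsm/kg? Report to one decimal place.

Calculated osmolality = 2·Na + glucose + BUN/2.8
= 2·139 + 4.7 + 18/2.8
= 278 + 4.70 + 6.43
= 289.13 mOsm/kg

289.1 mOsm/kg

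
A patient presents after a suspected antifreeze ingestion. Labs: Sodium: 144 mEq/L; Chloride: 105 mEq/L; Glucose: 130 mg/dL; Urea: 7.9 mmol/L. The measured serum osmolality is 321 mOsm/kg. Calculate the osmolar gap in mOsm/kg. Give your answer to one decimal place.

Calculated osmolality = 2·Na + glucose/18 + urea
= 2·144 + 130/18 + 7.9
= 288 + 7.22 + 7.90
= 303.12 mOsm/kg ≈ 303.1 mOsm/kg
Osmolar gap = measured − calculated = 321 − 303.1 = 17.9 mOsm/kg

17.9 mOsm/kg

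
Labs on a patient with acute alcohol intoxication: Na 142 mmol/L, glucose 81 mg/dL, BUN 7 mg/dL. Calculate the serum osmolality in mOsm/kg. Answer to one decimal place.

291.0 mOsm/kg

Calculated osmolality = 2·Na + glucose/18 + BUN/2.8
= 2·142 + 81/18 + 7/2.8
= 284 + 4.50 + 2.50
= 291 mOsm/kg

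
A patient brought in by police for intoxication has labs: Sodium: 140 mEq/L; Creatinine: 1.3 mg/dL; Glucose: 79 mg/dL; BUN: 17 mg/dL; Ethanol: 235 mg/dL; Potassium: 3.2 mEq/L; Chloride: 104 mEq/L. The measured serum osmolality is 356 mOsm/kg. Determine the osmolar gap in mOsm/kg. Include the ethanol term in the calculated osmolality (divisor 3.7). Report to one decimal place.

2.0 mOsm/kg

Calculated osmolality = 2·Na + glucose/18 + BUN/2.8 + ethanol/3.7
= 2·140 + 79/18 + 17/2.8 + 235/3.7
= 280 + 4.39 + 6.07 + 63.51
= 353.97 mOsm/kg ≈ 354.0 mOsm/kg
Osmolar gap = measured − calculated = 356 − 354.0 = 2.0 mOsm/kg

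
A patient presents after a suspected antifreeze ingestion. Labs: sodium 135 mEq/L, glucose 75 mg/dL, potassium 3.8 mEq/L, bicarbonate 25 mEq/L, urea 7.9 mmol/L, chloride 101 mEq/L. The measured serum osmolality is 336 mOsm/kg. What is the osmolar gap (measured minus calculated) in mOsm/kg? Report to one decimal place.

53.9 mOsm/kg

Calculated osmolality = 2·Na + glucose/18 + urea
= 2·135 + 75/18 + 7.9
= 270 + 4.17 + 7.90
= 282.07 mOsm/kg ≈ 282.1 mOsm/kg
Osmolar gap = measured − calculated = 336 − 282.1 = 53.9 mOsm/kg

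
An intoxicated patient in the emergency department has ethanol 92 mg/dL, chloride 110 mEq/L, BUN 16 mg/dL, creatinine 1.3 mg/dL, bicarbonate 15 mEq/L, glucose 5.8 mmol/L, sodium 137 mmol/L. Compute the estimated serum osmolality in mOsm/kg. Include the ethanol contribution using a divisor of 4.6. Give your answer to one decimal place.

Calculated osmolality = 2·Na + glucose + BUN/2.8 + ethanol/4.6
= 2·137 + 5.8 + 16/2.8 + 92/4.6
= 274 + 5.80 + 5.71 + 20
= 305.51 mOsm/kg

305.5 mOsm/kg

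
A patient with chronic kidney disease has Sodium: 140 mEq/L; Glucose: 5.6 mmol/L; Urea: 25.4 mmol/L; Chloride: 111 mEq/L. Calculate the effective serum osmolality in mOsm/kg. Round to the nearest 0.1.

285.6 mOsm/kg

Effective osmolality excludes urea (freely permeant across cell membranes):
2·Na + glucose
= 2·140 + 5.6
= 280 + 5.6
= 285.6 mOsm/kg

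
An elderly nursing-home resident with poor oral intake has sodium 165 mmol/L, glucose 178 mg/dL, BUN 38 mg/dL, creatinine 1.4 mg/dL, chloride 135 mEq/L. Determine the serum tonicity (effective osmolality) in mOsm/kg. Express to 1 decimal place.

339.9 mOsm/kg

Effective osmolality excludes urea (freely permeant across cell membranes):
2·Na + glucose/18
= 2·165 + 178/18
= 330 + 9.89
= 339.89 mOsm/kg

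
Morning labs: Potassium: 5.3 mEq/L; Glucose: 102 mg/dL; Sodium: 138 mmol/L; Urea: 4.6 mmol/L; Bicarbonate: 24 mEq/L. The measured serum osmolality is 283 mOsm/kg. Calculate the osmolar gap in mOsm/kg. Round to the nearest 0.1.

Calculated osmolality = 2·Na + glucose/18 + urea
= 2·138 + 102/18 + 4.6
= 276 + 5.67 + 4.60
= 286.27 mOsm/kg ≈ 286.3 mOsm/kg
Osmolar gap = measured − calculated = 283 − 286.3 = -3.3 mOsm/kg

-3.3 mOsm/kg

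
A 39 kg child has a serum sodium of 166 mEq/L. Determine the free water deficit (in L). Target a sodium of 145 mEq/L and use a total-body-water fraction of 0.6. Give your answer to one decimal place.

3.4 L

TBW = 0.6 · 39 = 23.4 L
Free water deficit = TBW · (Na/145 − 1)
= 23.4 · (166/145 − 1)
= 23.4 · 0.1448
= 3.39 L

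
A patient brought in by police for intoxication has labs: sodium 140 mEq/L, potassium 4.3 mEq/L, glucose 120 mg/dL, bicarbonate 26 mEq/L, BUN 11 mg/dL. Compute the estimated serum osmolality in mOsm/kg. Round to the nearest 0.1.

290.6 mOsm/kg

Calculated osmolality = 2·Na + glucose/18 + BUN/2.8
= 2·140 + 120/18 + 11/2.8
= 280 + 6.67 + 3.93
= 290.6 mOsm/kg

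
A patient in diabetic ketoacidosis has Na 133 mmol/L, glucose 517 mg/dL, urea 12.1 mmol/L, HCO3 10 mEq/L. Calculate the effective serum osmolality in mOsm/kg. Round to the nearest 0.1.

Effective osmolality excludes urea (freely permeant across cell membranes):
2·Na + glucose/18
= 2·133 + 517/18
= 266 + 28.72
= 294.72 mOsm/kg

294.7 mOsm/kg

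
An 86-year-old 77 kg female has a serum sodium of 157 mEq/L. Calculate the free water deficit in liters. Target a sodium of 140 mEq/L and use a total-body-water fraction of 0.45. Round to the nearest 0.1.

TBW = 0.45 · 77 = 34.65 L
Free water deficit = TBW · (Na/140 − 1)
= 34.65 · (157/140 − 1)
= 34.65 · 0.1214
= 4.21 L

4.2 L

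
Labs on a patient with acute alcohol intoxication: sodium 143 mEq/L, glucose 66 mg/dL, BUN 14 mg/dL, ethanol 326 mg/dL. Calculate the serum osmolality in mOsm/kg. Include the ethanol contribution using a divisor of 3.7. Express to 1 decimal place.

382.8 mOsm/kg

Calculated osmolality = 2·Na + glucose/18 + BUN/2.8 + ethanol/3.7
= 2·143 + 66/18 + 14/2.8 + 326/3.7
= 286 + 3.67 + 5 + 88.11
= 382.78 mOsm/kg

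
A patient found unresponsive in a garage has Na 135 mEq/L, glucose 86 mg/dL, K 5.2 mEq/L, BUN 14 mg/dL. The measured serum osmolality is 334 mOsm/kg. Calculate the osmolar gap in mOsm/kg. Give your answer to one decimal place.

54.2 mOsm/kg

Calculated osmolality = 2·Na + glucose/18 + BUN/2.8
= 2·135 + 86/18 + 14/2.8
= 270 + 4.78 + 5
= 279.78 mOsm/kg ≈ 279.8 mOsm/kg
Osmolar gap = measured − calculated = 334 − 279.8 = 54.2 mOsm/kg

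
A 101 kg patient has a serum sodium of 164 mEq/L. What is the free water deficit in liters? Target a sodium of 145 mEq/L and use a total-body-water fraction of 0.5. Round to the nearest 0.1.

6.6 L

TBW = 0.5 · 101 = 50.5 L
Free water deficit = TBW · (Na/145 − 1)
= 50.5 · (164/145 − 1)
= 50.5 · 0.131
= 6.62 L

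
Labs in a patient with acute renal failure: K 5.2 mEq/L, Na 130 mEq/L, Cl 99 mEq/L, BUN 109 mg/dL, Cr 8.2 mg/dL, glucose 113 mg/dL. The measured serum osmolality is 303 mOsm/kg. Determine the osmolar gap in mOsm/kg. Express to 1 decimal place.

-2.2 mOsm/kg

Calculated osmolality = 2·Na + glucose/18 + BUN/2.8
= 2·130 + 113/18 + 109/2.8
= 260 + 6.28 + 38.93
= 305.21 mOsm/kg ≈ 305.2 mOsm/kg
Osmolar gap = measured − calculated = 303 − 305.2 = -2.2 mOsm/kg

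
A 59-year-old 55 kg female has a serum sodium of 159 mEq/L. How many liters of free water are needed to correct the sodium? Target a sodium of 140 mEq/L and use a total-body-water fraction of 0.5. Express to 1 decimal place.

3.7 L

TBW = 0.5 · 55 = 27.5 L
Free water deficit = TBW · (Na/140 − 1)
= 27.5 · (159/140 − 1)
= 27.5 · 0.1357
= 3.73 L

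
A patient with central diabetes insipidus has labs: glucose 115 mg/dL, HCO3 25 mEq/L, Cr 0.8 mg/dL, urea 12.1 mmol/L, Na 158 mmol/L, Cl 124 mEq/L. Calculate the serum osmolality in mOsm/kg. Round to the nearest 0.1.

Calculated osmolality = 2·Na + glucose/18 + urea
= 2·158 + 115/18 + 12.1
= 316 + 6.39 + 12.10
= 334.49 mOsm/kg

334.5 mOsm/kg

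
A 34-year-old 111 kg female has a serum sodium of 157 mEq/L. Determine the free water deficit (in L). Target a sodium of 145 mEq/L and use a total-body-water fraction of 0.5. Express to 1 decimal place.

4.6 L

TBW = 0.5 · 111 = 55.5 L
Free water deficit = TBW · (Na/145 − 1)
= 55.5 · (157/145 − 1)
= 55.5 · 0.0828
= 4.6 L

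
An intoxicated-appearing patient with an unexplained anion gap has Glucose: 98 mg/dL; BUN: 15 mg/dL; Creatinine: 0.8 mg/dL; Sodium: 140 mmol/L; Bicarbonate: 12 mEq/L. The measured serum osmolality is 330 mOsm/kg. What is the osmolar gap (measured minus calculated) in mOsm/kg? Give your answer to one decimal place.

39.2 mOsm/kg

Calculated osmolality = 2·Na + glucose/18 + BUN/2.8
= 2·140 + 98/18 + 15/2.8
= 280 + 5.44 + 5.36
= 290.8 mOsm/kg ≈ 290.8 mOsm/kg
Osmolar gap = measured − calculated = 330 − 290.8 = 39.2 mOsm/kg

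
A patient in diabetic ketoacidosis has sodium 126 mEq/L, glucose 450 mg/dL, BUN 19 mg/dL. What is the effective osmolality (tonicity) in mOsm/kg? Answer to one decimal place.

277.0 mOsm/kg

Effective osmolality excludes urea (freely permeant across cell membranes):
2·Na + glucose/18
= 2·126 + 450/18
= 252 + 25
= 277 mOsm/kg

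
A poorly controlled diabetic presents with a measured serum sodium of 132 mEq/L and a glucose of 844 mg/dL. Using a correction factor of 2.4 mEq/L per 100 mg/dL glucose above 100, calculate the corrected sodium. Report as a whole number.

150 mEq/L

Corrected Na = measured Na + 2.4 · (glucose − 100)/100
= 132 + 2.4 · (844 − 100)/100
= 132 + 17.9
= 149.9 mEq/L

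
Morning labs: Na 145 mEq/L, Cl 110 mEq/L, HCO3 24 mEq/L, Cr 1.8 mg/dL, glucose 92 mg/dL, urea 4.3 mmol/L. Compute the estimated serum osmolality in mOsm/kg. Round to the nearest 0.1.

Calculated osmolality = 2·Na + glucose/18 + urea
= 2·145 + 92/18 + 4.3
= 290 + 5.11 + 4.30
= 299.41 mOsm/kg

299.4 mOsm/kg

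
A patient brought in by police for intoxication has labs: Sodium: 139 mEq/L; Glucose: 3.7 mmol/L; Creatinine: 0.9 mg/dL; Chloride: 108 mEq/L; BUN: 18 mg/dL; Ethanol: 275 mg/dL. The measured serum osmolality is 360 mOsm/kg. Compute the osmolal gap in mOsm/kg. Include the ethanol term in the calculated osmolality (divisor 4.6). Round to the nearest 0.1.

Calculated osmolality = 2·Na + glucose + BUN/2.8 + ethanol/4.6
= 2·139 + 3.7 + 18/2.8 + 275/4.6
= 278 + 3.70 + 6.43 + 59.78
= 347.91 mOsm/kg ≈ 347.9 mOsm/kg
Osmolar gap = measured − calculated = 360 − 347.9 = 12.1 mOsm/kg

12.1 mOsm/kg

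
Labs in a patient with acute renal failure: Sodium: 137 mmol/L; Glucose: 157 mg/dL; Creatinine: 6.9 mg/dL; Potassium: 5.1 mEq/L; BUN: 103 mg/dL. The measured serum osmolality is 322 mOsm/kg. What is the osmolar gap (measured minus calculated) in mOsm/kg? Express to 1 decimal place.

2.5 mOsm/kg

Calculated osmolality = 2·Na + glucose/18 + BUN/2.8
= 2·137 + 157/18 + 103/2.8
= 274 + 8.72 + 36.79
= 319.51 mOsm/kg ≈ 319.5 mOsm/kg
Osmolar gap = measured − calculated = 322 − 319.5 = 2.5 mOsm/kg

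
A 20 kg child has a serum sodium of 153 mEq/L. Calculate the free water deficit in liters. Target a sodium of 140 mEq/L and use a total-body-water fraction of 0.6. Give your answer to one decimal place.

1.1 L

TBW = 0.6 · 20 = 12 L
Free water deficit = TBW · (Na/140 − 1)
= 12 · (153/140 − 1)
= 12 · 0.0929
= 1.11 L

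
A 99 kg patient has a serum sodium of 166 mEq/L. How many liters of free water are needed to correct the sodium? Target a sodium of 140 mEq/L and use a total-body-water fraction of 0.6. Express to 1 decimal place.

11.0 L

TBW = 0.6 · 99 = 59.4 L
Free water deficit = TBW · (Na/140 − 1)
= 59.4 · (166/140 − 1)
= 59.4 · 0.1857
= 11.03 L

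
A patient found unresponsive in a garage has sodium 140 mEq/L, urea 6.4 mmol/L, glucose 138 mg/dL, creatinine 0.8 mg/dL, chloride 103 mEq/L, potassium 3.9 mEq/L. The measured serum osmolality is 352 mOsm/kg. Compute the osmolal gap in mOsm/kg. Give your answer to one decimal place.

Calculated osmolality = 2·Na + glucose/18 + urea
= 2·140 + 138/18 + 6.4
= 280 + 7.67 + 6.40
= 294.07 mOsm/kg ≈ 294.1 mOsm/kg
Osmolar gap = measured − calculated = 352 − 294.1 = 57.9 mOsm/kg

57.9 mOsm/kg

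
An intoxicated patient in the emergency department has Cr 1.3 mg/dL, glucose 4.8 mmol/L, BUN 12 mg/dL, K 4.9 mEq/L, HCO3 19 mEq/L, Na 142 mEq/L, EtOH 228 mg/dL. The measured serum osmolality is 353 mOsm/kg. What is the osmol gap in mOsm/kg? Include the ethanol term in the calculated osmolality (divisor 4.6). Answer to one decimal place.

Calculated osmolality = 2·Na + glucose + BUN/2.8 + ethanol/4.6
= 2·142 + 4.8 + 12/2.8 + 228/4.6
= 284 + 4.80 + 4.29 + 49.57
= 342.66 mOsm/kg ≈ 342.7 mOsm/kg
Osmolar gap = measured − calculated = 353 − 342.7 = 10.3 mOsm/kg

10.3 mOsm/kg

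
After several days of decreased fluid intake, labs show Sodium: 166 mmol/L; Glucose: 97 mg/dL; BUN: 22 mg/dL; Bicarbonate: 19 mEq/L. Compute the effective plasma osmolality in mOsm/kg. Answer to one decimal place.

337.4 mOsm/kg

Effective osmolality excludes urea (freely permeant across cell membranes):
2·Na + glucose/18
= 2·166 + 97/18
= 332 + 5.39
= 337.39 mOsm/kg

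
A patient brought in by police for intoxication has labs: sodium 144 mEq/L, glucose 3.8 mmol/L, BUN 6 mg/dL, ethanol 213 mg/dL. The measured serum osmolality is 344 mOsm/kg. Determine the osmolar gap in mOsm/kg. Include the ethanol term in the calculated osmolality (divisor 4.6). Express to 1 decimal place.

Calculated osmolality = 2·Na + glucose + BUN/2.8 + ethanol/4.6
= 2·144 + 3.8 + 6/2.8 + 213/4.6
= 288 + 3.80 + 2.14 + 46.30
= 340.24 mOsm/kg ≈ 340.2 mOsm/kg
Osmolar gap = measured − calculated = 344 − 340.2 = 3.8 mOsm/kg

3.8 mOsm/kg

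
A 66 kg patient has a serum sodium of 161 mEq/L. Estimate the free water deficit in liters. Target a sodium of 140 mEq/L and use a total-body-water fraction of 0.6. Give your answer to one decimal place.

5.9 L

TBW = 0.6 · 66 = 39.6 L
Free water deficit = TBW · (Na/140 − 1)
= 39.6 · (161/140 − 1)
= 39.6 · 0.15
= 5.94 L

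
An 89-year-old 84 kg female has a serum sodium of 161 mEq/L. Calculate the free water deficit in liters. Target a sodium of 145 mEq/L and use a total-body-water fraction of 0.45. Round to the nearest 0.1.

4.2 L

TBW = 0.45 · 84 = 37.8 L
Free water deficit = TBW · (Na/145 − 1)
= 37.8 · (161/145 − 1)
= 37.8 · 0.1103
= 4.17 L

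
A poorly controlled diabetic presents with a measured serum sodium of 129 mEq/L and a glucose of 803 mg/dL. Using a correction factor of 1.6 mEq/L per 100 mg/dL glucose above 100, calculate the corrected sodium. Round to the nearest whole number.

Corrected Na = measured Na + 1.6 · (glucose − 100)/100
= 129 + 1.6 · (803 − 100)/100
= 129 + 11.2
= 140.2 mEq/L

140 mEq/L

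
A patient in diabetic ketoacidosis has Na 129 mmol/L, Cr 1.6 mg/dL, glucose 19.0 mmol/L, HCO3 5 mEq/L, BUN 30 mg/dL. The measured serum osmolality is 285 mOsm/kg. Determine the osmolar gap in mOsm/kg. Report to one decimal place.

-2.7 mOsm/kg

Calculated osmolality = 2·Na + glucose + BUN/2.8
= 2·129 + 19 + 30/2.8
= 258 + 19 + 10.71
= 287.71 mOsm/kg ≈ 287.7 mOsm/kg
Osmolar gap = measured − calculated = 285 − 287.7 = -2.7 mOsm/kg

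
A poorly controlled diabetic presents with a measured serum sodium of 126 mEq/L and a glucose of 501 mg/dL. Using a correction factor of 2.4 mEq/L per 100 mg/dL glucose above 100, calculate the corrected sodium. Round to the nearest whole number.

136 mEq/L

Corrected Na = measured Na + 2.4 · (glucose − 100)/100
= 126 + 2.4 · (501 − 100)/100
= 126 + 9.6
= 135.6 mEq/L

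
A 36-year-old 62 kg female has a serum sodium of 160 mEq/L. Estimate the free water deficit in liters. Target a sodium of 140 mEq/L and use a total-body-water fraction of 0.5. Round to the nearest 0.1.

4.4 L

TBW = 0.5 · 62 = 31 L
Free water deficit = TBW · (Na/140 − 1)
= 31 · (160/140 − 1)
= 31 · 0.1429
= 4.43 L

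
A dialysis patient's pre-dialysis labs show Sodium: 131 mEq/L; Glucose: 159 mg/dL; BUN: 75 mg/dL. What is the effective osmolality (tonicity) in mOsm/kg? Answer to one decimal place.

Effective osmolality excludes urea (freely permeant across cell membranes):
2·Na + glucose/18
= 2·131 + 159/18
= 262 + 8.83
= 270.83 mOsm/kg

270.8 mOsm/kg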